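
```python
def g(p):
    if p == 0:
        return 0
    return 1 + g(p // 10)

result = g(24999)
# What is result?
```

Count of digits of 24999: 5

Answer: 5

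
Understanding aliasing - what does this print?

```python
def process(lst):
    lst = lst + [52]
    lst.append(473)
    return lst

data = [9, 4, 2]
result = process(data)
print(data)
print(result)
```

Key concept: rebinding parameter vs mutation.
Step by step:
`data = [9, 4, 2]` → data = [9, 4, 2]
`result = process(data)` → result = [9, 4, 2, 52, 473]
`print(data)` → prints [9, 4, 2]
`print(result)` → prints [9, 4, 2, 52, 473]

Answer:
[9, 4, 2]
[9, 4, 2, 52, 473]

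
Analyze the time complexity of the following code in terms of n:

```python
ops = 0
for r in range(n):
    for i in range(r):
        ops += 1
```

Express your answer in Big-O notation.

Each loop level contributes: n × n. Multiplying the contributions gives O(n^2).

Answer: O(n^2)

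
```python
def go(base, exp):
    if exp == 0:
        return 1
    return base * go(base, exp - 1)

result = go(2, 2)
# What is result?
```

go(2, 2) = 2 * 2 = 4

Answer: 4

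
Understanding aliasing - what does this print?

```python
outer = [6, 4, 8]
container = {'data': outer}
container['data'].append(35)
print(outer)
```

Key concept: dict holds reference to list.
Step by step:
`outer = [6, 4, 8]` → outer = [6, 4, 8]
`container = {'data': outer}` → container = {'data': [6, 4, 8]}
`container['data'].append(35)` → outer = [6, 4, 8, 35]; container = {'data': [6, 4, 8, 35]}
`print(outer)` → prints [6, 4, 8, 35]

Answer: [6, 4, 8, 35]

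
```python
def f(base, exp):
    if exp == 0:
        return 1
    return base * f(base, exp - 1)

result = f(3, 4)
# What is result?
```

f(3, 4) = 3 * 3 * 3 * 3 = 81

Answer: 81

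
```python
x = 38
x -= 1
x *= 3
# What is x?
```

Trace:
`x = 38` → x = 38
`x -= 1` → x = 37
`x *= 3` → x = 111
So x = 111

Answer: 111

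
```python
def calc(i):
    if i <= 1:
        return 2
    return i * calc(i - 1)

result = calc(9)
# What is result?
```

calc(9) = 9 * 8 * 7 * 6 * 5 * 4 * 3 * 2 * 2 = 725760

Answer: 725760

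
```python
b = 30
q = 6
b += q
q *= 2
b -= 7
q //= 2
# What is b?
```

Trace:
`b = 30` → b = 30
`q = 6` → q = 6
`b += q` → b = 36
`q *= 2` → q = 12
`b -= 7` → b = 29
`q //= 2` → q = 6
So b = 29

Answer: 29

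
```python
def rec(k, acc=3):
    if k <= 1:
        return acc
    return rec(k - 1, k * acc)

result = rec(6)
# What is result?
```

Accumulator trace (n, acc): (6, 3) -> (5, 18) -> (4, 90) -> (3, 360) -> (2, 1080) -> (1, 2160) -> return 2160

Answer: 2160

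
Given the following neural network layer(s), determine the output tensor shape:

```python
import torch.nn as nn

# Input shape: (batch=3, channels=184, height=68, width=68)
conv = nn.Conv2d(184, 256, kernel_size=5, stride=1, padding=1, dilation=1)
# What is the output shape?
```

Input: (3, 184, 68, 68) -> Output: (3, 256, 66, 66)

Answer: (3, 256, 66, 66)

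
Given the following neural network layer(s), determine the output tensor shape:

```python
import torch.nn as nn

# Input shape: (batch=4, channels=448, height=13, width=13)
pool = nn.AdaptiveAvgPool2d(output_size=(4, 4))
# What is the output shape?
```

Input: (4, 448, 13, 13) -> Output: (4, 448, 4, 4)

Answer: (4, 448, 4, 4)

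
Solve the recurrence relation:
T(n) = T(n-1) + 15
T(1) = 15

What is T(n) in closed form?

Unrolling: T(n) = T(1) + 15·(n-1) = 15 + 15(n-1) = 15n.

Answer: T(n) = 15n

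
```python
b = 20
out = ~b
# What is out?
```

Trace:
`b = 20` → b = 20
`out = ~b` → out = -21
So out = -21

Answer: -21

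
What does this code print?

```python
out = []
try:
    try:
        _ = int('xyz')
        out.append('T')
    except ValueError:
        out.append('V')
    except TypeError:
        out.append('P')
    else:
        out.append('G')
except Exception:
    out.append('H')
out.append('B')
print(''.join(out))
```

Execution trace: 'V' (inner except ValueError) → 'B' (after the try/except). Output: VB

Answer: VB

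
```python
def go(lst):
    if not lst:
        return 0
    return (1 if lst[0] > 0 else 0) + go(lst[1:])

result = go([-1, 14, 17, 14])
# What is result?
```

Count of positive elements in [-1, 14, 17, 14] = 3

Answer: 3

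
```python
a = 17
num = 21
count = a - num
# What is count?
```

Trace:
`a = 17` → a = 17
`num = 21` → num = 21
`count = a - num` → count = -4
So count = -4

Answer: -4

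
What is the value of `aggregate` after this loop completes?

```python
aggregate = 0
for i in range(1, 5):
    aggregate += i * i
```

Sum of squares 1² to 4² = 30
`aggregate` takes the values: 0 → 1 → 5 → 14 → 30

Answer: 30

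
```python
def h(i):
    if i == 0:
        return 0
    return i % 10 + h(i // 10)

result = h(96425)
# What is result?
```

Sum of digits of 96425: 5 + 2 + 4 + 6 + 9 = 26

Answer: 26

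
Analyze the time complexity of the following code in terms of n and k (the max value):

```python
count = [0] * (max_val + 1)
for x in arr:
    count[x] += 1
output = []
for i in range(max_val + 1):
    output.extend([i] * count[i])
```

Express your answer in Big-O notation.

This is Counting sort (k = max value). Time complexity: O(n + k).

Answer: O(n + k)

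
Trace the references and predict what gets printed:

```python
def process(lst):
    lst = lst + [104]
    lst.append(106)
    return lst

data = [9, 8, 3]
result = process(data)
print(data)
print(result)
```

Key concept: rebinding parameter vs mutation.
Step by step:
`data = [9, 8, 3]` → data = [9, 8, 3]
`result = process(data)` → result = [9, 8, 3, 104, 106]
`print(data)` → prints [9, 8, 3]
`print(result)` → prints [9, 8, 3, 104, 106]

Answer:
[9, 8, 3]
[9, 8, 3, 104, 106]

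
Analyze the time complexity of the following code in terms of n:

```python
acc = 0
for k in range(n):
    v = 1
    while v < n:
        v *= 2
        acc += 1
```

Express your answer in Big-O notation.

Each loop level contributes: n × log n. Multiplying the contributions gives O(n log n).

Answer: O(n log n)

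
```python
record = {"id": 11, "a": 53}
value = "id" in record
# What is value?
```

Trace:
`record = {"id": 11, "a": 53}` → record = {'id': 11, 'a': 53}
`value = "id" in record` → value = True
So value = True

Answer: True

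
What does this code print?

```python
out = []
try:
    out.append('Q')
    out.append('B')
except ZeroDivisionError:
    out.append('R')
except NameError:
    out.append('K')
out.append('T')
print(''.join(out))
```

Execution trace: 'Q' (try body) → 'B' (try body, no exception) → 'T' (after the try/except). Output: QBT

Answer: QBT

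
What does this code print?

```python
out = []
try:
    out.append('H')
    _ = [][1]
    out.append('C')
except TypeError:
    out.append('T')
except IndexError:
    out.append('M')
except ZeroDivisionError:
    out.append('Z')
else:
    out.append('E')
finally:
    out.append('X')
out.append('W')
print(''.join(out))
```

Execution trace: 'H' (try body) → 'M' (except IndexError) → 'X' (finally) → 'W' (after the try/except). Output: HMXW

Answer: HMXW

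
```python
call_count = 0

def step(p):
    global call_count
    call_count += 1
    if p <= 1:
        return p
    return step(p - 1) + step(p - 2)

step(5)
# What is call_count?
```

Calls(p) = 1 + Calls(p-1) + Calls(p-2); Calls(0)=Calls(1)=1. For p=5 this gives 15.

Answer: 15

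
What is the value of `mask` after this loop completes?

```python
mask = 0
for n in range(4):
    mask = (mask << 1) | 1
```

Build 4 consecutive 1-bits: 0b1111
`mask` takes the values: 0 → 1 → 3 → 7 → 15

Answer: 15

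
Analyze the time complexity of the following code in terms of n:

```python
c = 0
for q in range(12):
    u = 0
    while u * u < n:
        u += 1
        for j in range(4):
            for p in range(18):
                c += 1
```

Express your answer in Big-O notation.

Each loop level contributes: 1 × √n × 1 × 1. Multiplying the contributions gives O(√n).

Answer: O(√n)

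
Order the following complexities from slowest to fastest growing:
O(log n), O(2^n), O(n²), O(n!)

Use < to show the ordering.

Ordered by growth rate: O(log n) < O(n²) < O(2^n) < O(n!)

Answer: O(log n) < O(n²) < O(2^n) < O(n!)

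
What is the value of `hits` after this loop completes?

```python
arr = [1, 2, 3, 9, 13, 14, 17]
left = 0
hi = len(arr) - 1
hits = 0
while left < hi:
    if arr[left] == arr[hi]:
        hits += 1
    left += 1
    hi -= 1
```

Count matching pairs from ends
`hits` takes the values: 0

Answer: 0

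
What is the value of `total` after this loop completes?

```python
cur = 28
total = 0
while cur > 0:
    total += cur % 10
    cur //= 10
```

Sum digits of 28
`total` takes the values: 0 → 8 → 10

Answer: 10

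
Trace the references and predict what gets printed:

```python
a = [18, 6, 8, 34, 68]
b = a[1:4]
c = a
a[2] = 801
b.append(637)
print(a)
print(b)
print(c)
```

Key concept: slice vs alias.
Step by step:
`a = [18, 6, 8, 34, 68]` → a = [18, 6, 8, 34, 68]
`b = a[1:4]` → b = [6, 8, 34]
`c = a` → c = [18, 6, 8, 34, 68] (same object as a)
`a[2] = 801` → a = [18, 6, 801, 34, 68] (same object as c); c = [18, 6, 801, 34, 68] (same object as a)
`b.append(637)` → b = [6, 8, 34, 637]
`print(a)` → prints [18, 6, 801, 34, 68]
`print(b)` → prints [6, 8, 34, 637]
`print(c)` → prints [18, 6, 801, 34, 68]

Answer:
[18, 6, 801, 34, 68]
[6, 8, 34, 637]
[18, 6, 801, 34, 68]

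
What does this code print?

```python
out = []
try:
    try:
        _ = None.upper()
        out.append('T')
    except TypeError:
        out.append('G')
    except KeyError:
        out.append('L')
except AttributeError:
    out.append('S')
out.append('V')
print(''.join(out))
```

Execution trace: 'S' (outer except AttributeError) → 'V' (after the try/except). Output: SV

Answer: SV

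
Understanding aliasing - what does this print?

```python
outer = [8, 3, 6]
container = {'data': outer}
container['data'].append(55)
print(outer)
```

Key concept: dict holds reference to list.
Step by step:
`outer = [8, 3, 6]` → outer = [8, 3, 6]
`container = {'data': outer}` → container = {'data': [8, 3, 6]}
`container['data'].append(55)` → outer = [8, 3, 6, 55]; container = {'data': [8, 3, 6, 55]}
`print(outer)` → prints [8, 3, 6, 55]

Answer: [8, 3, 6, 55]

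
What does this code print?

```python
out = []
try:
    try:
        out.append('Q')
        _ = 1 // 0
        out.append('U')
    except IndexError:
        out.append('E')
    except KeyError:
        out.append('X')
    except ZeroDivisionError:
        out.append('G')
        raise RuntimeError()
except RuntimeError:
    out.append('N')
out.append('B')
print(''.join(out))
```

Execution trace: 'Q' (inner try body) → 'G' (inner except ZeroDivisionError) → 'N' (outer except RuntimeError) → 'B' (after the try/except). Output: QGNB

Answer: QGNB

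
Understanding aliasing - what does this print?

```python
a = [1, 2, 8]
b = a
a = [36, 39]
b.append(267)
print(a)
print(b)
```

Key concept: rebinding vs mutation: a is rebound to a new list, b still points at the original.
Step by step:
`a = [1, 2, 8]` → a = [1, 2, 8]
`b = a` → b = [1, 2, 8] (same object as a)
`a = [36, 39]` → a = [36, 39]
`b.append(267)` → b = [1, 2, 8, 267]
`print(a)` → prints [36, 39]
`print(b)` → prints [1, 2, 8, 267]

Answer:
[36, 39]
[1, 2, 8, 267]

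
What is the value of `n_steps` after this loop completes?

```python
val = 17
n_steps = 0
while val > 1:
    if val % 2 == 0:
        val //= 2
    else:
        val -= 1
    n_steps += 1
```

Steps to reduce 17 to 1
`n_steps` takes the values: 0 → 1 → 2 → 3 → 4 → 5

Answer: 5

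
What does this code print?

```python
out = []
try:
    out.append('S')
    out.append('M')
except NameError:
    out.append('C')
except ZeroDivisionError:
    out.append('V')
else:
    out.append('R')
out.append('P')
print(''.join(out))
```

Execution trace: 'S' (try body) → 'M' (try body, no exception) → 'R' (else) → 'P' (after the try/except). Output: SMRP

Answer: SMRP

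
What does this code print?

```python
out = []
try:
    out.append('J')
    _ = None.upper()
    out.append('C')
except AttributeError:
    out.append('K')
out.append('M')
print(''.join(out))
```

Execution trace: 'J' (try body) → 'K' (except AttributeError) → 'M' (after the try/except). Output: JKM

Answer: JKM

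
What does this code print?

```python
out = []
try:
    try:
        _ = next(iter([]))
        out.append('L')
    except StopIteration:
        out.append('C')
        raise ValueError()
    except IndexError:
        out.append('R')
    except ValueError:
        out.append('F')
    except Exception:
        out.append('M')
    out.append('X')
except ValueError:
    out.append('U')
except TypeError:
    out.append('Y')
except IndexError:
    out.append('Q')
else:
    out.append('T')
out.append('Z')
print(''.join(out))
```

Execution trace: 'C' (inner except StopIteration) → 'U' (except ValueError) → 'Z' (after the try/except). Output: CUZ

Answer: CUZ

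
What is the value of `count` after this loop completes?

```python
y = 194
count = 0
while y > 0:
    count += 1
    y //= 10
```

Count digits by repeated division by 10
`count` takes the values: 0 → 1 → 2 → 3

Answer: 3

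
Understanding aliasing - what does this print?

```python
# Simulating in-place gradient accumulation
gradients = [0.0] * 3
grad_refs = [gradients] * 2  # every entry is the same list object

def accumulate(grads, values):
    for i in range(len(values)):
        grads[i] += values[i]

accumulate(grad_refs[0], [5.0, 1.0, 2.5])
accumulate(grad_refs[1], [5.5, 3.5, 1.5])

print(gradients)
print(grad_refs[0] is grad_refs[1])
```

Key concept: gradient accumulation aliasing.
Step by step:
`gradients = [0.0] * 3` → gradients = [0.0, 0.0, 0.0]
`grad_refs = [gradients] * 2` → grad_refs = [[0.0, 0.0, 0.0], [0.0, 0.0, 0.0]]
`accumulate(grad_refs[0], [5.0, 1.0, 2.5])` → gradients = [5.0, 1.0, 2.5]; grad_refs = [[5.0, 1.0, 2.5], [5.0, 1.0, 2.5]]
`accumulate(grad_refs[1], [5.5, 3.5, 1.5])` → gradients = [10.5, 4.5, 4.0]; grad_refs = [[10.5, 4.5, 4.0], [10.5, 4.5, 4.0]]
`print(gradients)` → prints [10.5, 4.5, 4.0]
`print(grad_refs[0] is grad_refs[1])` → prints True

Answer:
[10.5, 4.5, 4.0]
True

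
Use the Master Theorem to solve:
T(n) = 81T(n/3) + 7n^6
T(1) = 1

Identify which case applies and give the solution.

a=81, b=3, f(n)=7n^6. log_3(81) = 4. Since c=6 > 4 and the regularity condition holds (81(n/3)^6 = (81/3^6)n^6 with 81/3^6 < 1), Case 3 applies: T(n) = Θ(f(n)) = O(n^6).

Answer: O(n^6) - Case 3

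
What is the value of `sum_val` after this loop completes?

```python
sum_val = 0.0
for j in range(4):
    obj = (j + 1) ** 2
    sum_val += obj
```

Sum of squared losses 1² + 2² + ... + 4²
`sum_val` takes the values: 0.0 → 1.0 → 5.0 → 14.0 → 30.0

Answer: 30.0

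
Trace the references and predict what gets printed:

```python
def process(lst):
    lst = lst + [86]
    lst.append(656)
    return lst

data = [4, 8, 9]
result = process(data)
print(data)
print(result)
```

Key concept: rebinding parameter vs mutation.
Step by step:
`data = [4, 8, 9]` → data = [4, 8, 9]
`result = process(data)` → result = [4, 8, 9, 86, 656]
`print(data)` → prints [4, 8, 9]
`print(result)` → prints [4, 8, 9, 86, 656]

Answer:
[4, 8, 9]
[4, 8, 9, 86, 656]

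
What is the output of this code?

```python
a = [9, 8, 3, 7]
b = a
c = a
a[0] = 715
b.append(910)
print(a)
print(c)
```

Key concept: multiple aliases.
Step by step:
`a = [9, 8, 3, 7]` → a = [9, 8, 3, 7]
`b = a` → b = [9, 8, 3, 7] (same object as a)
`c = a` → c = [9, 8, 3, 7] (same object as a, b)
`a[0] = 715` → a = [715, 8, 3, 7] (same object as b, c); b = [715, 8, 3, 7] (same object as a, c); c = [715, 8, 3, 7] (same object as a, b)
`b.append(910)` → a = [715, 8, 3, 7, 910] (same object as b, c); b = [715, 8, 3, 7, 910] (same object as a, c); c = [715, 8, 3, 7, 910] (same object as a, b)
`print(a)` → prints [715, 8, 3, 7, 910]
`print(c)` → prints [715, 8, 3, 7, 910]

Answer:
[715, 8, 3, 7, 910]
[715, 8, 3, 7, 910]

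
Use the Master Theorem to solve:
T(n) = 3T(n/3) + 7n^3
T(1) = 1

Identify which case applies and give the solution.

a=3, b=3, f(n)=7n^3. log_3(3) = 1. Since c=3 > 1 and the regularity condition holds (3(n/3)^3 = (3/3^3)n^3 with 3/3^3 < 1), Case 3 applies: T(n) = Θ(f(n)) = O(n^3).

Answer: O(n^3) - Case 3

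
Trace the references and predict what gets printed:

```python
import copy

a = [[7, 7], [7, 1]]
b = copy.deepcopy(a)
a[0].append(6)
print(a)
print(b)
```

Key concept: deep copy is fully independent.
Step by step:
`a = [[7, 7], [7, 1]]` → a = [[7, 7], [7, 1]]
`b = copy.deepcopy(a)` → b = [[7, 7], [7, 1]]
`a[0].append(6)` → a = [[7, 7, 6], [7, 1]]
`print(a)` → prints [[7, 7, 6], [7, 1]]
`print(b)` → prints [[7, 7], [7, 1]]

Answer:
[[7, 7, 6], [7, 1]]
[[7, 7], [7, 1]]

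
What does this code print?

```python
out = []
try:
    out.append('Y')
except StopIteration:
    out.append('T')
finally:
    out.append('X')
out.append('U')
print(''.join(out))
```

Execution trace: 'Y' (try body, no exception) → 'X' (finally) → 'U' (after the try/except). Output: YXU

Answer: YXU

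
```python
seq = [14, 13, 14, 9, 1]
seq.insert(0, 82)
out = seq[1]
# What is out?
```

Trace:
`seq = [14, 13, 14, 9, 1]` → seq = [14, 13, 14, 9, 1]
`seq.insert(0, 82)` → seq = [82, 14, 13, 14, 9, 1]
`out = seq[1]` → out = 14
So out = 14

Answer: 14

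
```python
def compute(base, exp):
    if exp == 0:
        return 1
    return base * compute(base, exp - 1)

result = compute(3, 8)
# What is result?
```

compute(3, 8) = 3 * 3 * 3 * 3 * 3 * 3 * 3 * 3 = 6561

Answer: 6561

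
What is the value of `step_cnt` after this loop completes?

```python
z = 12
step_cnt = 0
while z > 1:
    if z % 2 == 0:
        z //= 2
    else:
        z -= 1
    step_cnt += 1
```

Steps to reduce 12 to 1
`step_cnt` takes the values: 0 → 1 → 2 → 3 → 4

Answer: 4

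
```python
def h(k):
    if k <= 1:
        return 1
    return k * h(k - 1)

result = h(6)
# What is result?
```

h(6) = 6 * 5 * 4 * 3 * 2 * 1 = 720

Answer: 720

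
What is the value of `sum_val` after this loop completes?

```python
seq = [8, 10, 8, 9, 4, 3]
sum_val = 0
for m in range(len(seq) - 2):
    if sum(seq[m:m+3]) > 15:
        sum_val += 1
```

Count windows with sum > 15
`sum_val` takes the values: 0 → 1 → 2 → 3 → 4

Answer: 4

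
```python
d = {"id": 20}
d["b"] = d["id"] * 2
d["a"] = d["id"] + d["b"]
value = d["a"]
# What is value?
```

Trace:
`d = {"id": 20}` → d = {'id': 20}
`d["b"] = d["id"] * 2` → d = {'id': 20, 'b': 40}
`d["a"] = d["id"] + d["b"]` → d = {'id': 20, 'b': 40, 'a': 60}
`value = d["a"]` → value = 60
So value = 60

Answer: 60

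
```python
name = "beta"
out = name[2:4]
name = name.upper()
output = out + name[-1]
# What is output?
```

Trace:
`name = "beta"` → name = 'beta'
`out = name[2:4]` → out = 'ta'
`name = name.upper()` → name = 'BETA'
`output = out + name[-1]` → output = 'taA'
So output = 'taA'

Answer: 'taA'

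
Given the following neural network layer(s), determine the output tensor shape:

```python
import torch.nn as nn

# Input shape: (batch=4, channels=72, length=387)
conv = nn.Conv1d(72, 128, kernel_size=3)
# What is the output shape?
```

Input: (4, 72, 387) -> Output: (4, 128, 385)

Answer: (4, 128, 385)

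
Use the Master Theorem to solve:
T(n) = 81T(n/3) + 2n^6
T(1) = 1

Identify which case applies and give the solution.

a=81, b=3, f(n)=2n^6. log_3(81) = 4. Since c=6 > 4 and the regularity condition holds (81(n/3)^6 = (81/3^6)n^6 with 81/3^6 < 1), Case 3 applies: T(n) = Θ(f(n)) = O(n^6).

Answer: O(n^6) - Case 3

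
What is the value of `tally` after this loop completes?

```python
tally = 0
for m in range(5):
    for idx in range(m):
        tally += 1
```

Triangle number: 0+1+2+...+4
`tally` takes the values: 0 → 1 → 2 → 3 → 4 → 5 → 6 → 7 → 8 → 9 → 10

Answer: 10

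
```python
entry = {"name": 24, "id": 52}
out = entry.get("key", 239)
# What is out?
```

Trace:
`entry = {"name": 24, "id": 52}` → entry = {'name': 24, 'id': 52}
`out = entry.get("key", 239)` → out = 239
So out = 239

Answer: 239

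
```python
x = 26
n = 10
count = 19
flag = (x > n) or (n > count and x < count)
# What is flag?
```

Trace:
`x = 26` → x = 26
`n = 10` → n = 10
`count = 19` → count = 19
`flag = (x > n) or (n > count and x < count)` → flag = True
So flag = True

Answer: True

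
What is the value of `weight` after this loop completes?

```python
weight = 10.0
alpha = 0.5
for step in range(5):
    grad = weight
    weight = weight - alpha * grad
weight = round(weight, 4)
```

Gradient descent: w = 10.0 * (1 - 0.5)^5
`weight` takes the values: 10.0 → 5.0 → 2.5 → 1.25 → 0.625 → 0.3125

Answer: 0.3125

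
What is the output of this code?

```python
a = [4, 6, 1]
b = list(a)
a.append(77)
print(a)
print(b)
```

Key concept: list() constructor creates copy.
Step by step:
`a = [4, 6, 1]` → a = [4, 6, 1]
`b = list(a)` → b = [4, 6, 1]
`a.append(77)` → a = [4, 6, 1, 77]
`print(a)` → prints [4, 6, 1, 77]
`print(b)` → prints [4, 6, 1]

Answer:
[4, 6, 1, 77]
[4, 6, 1]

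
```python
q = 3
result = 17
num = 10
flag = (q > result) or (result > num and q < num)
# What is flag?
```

Trace:
`q = 3` → q = 3
`result = 17` → result = 17
`num = 10` → num = 10
`flag = (q > result) or (result > num and q < num)` → flag = True
So flag = True

Answer: True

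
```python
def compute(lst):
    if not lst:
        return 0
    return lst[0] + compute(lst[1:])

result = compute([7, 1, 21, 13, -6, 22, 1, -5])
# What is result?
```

7 + 1 + 21 + 13 + (-6) + 22 + 1 + (-5) + 0 = 54

Answer: 54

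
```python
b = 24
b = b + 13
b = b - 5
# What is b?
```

Trace:
`b = 24` → b = 24
`b = b + 13` → b = 37
`b = b - 5` → b = 32
So b = 32

Answer: 32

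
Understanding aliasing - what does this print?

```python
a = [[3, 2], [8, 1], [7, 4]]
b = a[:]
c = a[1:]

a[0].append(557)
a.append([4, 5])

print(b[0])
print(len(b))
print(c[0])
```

Key concept: slice with nested mutation.
Step by step:
`a = [[3, 2], [8, 1], [7, 4]]` → a = [[3, 2], [8, 1], [7, 4]]
`b = a[:]` → b = [[3, 2], [8, 1], [7, 4]]
`c = a[1:]` → c = [[8, 1], [7, 4]]
`a[0].append(557)` → a = [[3, 2, 557], [8, 1], [7, 4]]; b = [[3, 2, 557], [8, 1], [7, 4]]
`a.append([4, 5])` → a = [[3, 2, 557], [8, 1], [7, 4], [4, 5]]
`print(b[0])` → prints [3, 2, 557]
`print(len(b))` → prints 3
`print(c[0])` → prints [8, 1]

Answer:
[3, 2, 557]
3
[8, 1]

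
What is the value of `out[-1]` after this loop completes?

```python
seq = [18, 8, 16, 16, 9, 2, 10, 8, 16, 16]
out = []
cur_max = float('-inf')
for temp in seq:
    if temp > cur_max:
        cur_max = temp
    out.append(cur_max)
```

Running max ends at 18
`out` takes the values: [] → [18] → [18, 18] → [18, 18, 18] → [18, 18, 18, 18] → [18, 18, 18, 18, 18] → [18, 18, 18, 18, 18, 18] → [18, 18, 18, 18, 18, 18, 18] → [18, 18, 18, 18, 18, 18, 18, 18] → [18, 18, 18, 18, 18, 18, 18, 18, 18] → [18, 18, 18, 18, 18, 18, 18, 18, 18, 18]
So `out[-1]` = 18

Answer: 18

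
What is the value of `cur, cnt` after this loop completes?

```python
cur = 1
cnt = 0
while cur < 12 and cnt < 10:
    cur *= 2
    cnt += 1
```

Double until >= 12 or 10 iterations
`cur, cnt` takes the values: (1, 0) → (2, 0) → (2, 1) → (4, 1) → (4, 2) → (8, 2) → (8, 3) → (16, 3) → (16, 4)

Answer: 16, 4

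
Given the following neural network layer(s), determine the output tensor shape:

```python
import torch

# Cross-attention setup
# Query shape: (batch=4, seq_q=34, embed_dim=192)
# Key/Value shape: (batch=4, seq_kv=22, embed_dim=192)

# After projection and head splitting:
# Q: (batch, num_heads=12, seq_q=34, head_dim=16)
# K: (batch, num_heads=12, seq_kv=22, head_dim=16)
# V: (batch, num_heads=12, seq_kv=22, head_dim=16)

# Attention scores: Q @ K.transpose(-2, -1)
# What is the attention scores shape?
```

Input: (4, 34, 192) -> Output: (4, 12, 34, 22)

Answer: (4, 12, 34, 22)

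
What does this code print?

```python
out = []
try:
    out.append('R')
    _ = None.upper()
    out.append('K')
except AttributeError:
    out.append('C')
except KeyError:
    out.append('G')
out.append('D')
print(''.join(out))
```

Execution trace: 'R' (try body) → 'C' (except AttributeError) → 'D' (after the try/except). Output: RCD

Answer: RCD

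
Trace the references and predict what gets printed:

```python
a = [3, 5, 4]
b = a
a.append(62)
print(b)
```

Key concept: basic list aliasing.
Step by step:
`a = [3, 5, 4]` → a = [3, 5, 4]
`b = a` → b = [3, 5, 4] (same object as a)
`a.append(62)` → a = [3, 5, 4, 62] (same object as b); b = [3, 5, 4, 62] (same object as a)
`print(b)` → prints [3, 5, 4, 62]

Answer: [3, 5, 4, 62]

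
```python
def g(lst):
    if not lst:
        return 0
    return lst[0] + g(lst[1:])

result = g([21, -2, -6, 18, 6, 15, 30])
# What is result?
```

21 + (-2) + (-6) + 18 + 6 + 15 + 30 + 0 = 82

Answer: 82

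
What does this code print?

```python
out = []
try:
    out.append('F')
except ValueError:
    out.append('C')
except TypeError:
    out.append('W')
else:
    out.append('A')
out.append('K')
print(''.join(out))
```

Execution trace: 'F' (try body, no exception) → 'A' (else) → 'K' (after the try/except). Output: FAK

Answer: FAK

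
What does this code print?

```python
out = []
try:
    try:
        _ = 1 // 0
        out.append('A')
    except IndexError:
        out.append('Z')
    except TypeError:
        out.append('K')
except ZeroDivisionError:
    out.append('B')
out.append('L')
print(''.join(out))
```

Execution trace: 'B' (outer except ZeroDivisionError) → 'L' (after the try/except). Output: BL

Answer: BL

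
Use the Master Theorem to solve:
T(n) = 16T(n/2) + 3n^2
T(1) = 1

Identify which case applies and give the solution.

a=16, b=2, f(n)=3n^2. log_2(16) = 4. Since c=2 < 4, Case 1 applies: T(n) = Θ(n^log_b(a)) = O(n^4).

Answer: O(n^4) - Case 1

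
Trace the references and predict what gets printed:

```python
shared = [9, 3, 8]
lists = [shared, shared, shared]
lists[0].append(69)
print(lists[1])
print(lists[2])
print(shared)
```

Key concept: list of same reference.
Step by step:
`shared = [9, 3, 8]` → shared = [9, 3, 8]
`lists = [shared, shared, shared]` → lists = [[9, 3, 8], [9, 3, 8], [9, 3, 8]]
`lists[0].append(69)` → shared = [9, 3, 8, 69]; lists = [[9, 3, 8, 69], [9, 3, 8, 69], [9, 3, 8, 69]]
`print(lists[1])` → prints [9, 3, 8, 69]
`print(lists[2])` → prints [9, 3, 8, 69]
`print(shared)` → prints [9, 3, 8, 69]

Answer:
[9, 3, 8, 69]
[9, 3, 8, 69]
[9, 3, 8, 69]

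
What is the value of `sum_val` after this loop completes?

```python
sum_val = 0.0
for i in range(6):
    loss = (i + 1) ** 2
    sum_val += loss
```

Sum of squared losses 1² + 2² + ... + 6²
`sum_val` takes the values: 0.0 → 1.0 → 5.0 → 14.0 → 30.0 → 55.0 → 91.0

Answer: 91.0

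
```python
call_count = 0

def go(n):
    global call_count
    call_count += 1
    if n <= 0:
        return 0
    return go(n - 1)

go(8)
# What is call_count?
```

Linear recursion stepping by 1: 9 calls from n=8 down to ≤0.

Answer: 9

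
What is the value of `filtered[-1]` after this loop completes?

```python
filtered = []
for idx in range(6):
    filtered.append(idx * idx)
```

Last element of squares 0 to 5
`filtered` takes the values: [] → [0] → [0, 1] → [0, 1, 4] → [0, 1, 4, 9] → [0, 1, 4, 9, 16] → [0, 1, 4, 9, 16, 25]
So `filtered[-1]` = 25

Answer: 25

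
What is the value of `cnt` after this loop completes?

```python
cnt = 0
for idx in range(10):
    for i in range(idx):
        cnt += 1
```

Triangle number: 0+1+2+...+9
`cnt` takes the values: 0 → 1 → 2 → 3 → 4 → 5 → 6 → 7 → 8 → 9 → 10 → 11 → 12 → 13 → 14 → 15 → 16 → 17 → 18 → 19 → 20 → 21 → 22 → 23 → 24 → 25 → 26 → 27 → 28 → 29 → … → 41 → 42 → 43 → 44 → 45

Answer: 45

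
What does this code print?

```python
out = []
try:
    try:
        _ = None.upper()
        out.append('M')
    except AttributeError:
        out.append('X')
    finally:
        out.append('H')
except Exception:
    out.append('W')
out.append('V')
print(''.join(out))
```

Execution trace: 'X' (inner except AttributeError) → 'H' (inner finally) → 'V' (after the try/except). Output: XHV

Answer: XHV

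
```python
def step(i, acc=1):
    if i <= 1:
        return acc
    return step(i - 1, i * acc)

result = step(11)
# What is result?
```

Accumulator trace (n, acc): (11, 1) -> (10, 11) -> (9, 110) -> (8, 990) -> (7, 7920) -> (6, 55440) -> (5, 332640) -> (4, 1663200) -> (3, 6652800) -> (2, 19958400) -> (1, 39916800) -> return 39916800

Answer: 39916800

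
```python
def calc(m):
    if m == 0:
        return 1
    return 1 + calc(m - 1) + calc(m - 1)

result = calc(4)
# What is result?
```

calc(m) = 1 + 2·calc(m-1), calc(0)=1. Closed form: (1+1)·2^4 - 1 = 31.

Answer: 31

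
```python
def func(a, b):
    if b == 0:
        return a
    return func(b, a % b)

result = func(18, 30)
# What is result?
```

func(18, 30) -> func(30, 18) -> func(18, 12) -> func(12, 6) -> func(6, 0) -> 6

Answer: 6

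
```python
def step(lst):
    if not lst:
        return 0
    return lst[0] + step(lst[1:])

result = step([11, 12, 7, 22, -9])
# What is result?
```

11 + 12 + 7 + 22 + (-9) + 0 = 43

Answer: 43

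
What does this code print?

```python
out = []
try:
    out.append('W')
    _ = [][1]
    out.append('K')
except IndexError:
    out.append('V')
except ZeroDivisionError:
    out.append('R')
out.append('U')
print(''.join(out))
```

Execution trace: 'W' (try body) → 'V' (except IndexError) → 'U' (after the try/except). Output: WVU

Answer: WVU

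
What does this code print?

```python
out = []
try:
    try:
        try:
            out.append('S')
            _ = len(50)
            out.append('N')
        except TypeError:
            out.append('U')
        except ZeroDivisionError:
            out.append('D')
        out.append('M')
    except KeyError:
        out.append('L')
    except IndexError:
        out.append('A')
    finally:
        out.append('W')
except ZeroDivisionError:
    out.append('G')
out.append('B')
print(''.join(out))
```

Execution trace: 'S' (inner try body) → 'U' (inner except TypeError) → 'M' (try body, no exception) → 'W' (finally) → 'B' (after the try/except). Output: SUMWB

Answer: SUMWB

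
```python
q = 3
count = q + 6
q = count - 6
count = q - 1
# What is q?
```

Trace:
`q = 3` → q = 3
`count = q + 6` → count = 9
`q = count - 6` → q = 3
`count = q - 1` → count = 2
So q = 3

Answer: 3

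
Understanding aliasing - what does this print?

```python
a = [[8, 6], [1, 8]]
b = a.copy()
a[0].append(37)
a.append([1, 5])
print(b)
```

Key concept: shallow copy with nested lists.
Step by step:
`a = [[8, 6], [1, 8]]` → a = [[8, 6], [1, 8]]
`b = a.copy()` → b = [[8, 6], [1, 8]]
`a[0].append(37)` → a = [[8, 6, 37], [1, 8]]; b = [[8, 6, 37], [1, 8]]
`a.append([1, 5])` → a = [[8, 6, 37], [1, 8], [1, 5]]
`print(b)` → prints [[8, 6, 37], [1, 8]]

Answer: [[8, 6, 37], [1, 8]]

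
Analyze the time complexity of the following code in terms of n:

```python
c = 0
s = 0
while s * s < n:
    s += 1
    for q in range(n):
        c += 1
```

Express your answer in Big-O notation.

Each loop level contributes: √n × n. Multiplying the contributions gives O(n√n).

Answer: O(n√n)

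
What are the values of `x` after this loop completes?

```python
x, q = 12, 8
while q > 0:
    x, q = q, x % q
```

GCD of 12 and 8
`x` takes the values: 12 → 8 → 4

Answer: 4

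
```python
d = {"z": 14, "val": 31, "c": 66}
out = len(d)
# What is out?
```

Trace:
`d = {"z": 14, "val": 31, "c": 66}` → d = {'z': 14, 'val': 31, 'c': 66}
`out = len(d)` → out = 3
So out = 3

Answer: 3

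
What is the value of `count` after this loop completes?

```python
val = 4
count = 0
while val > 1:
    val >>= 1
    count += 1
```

Count right shifts until 1
`count` takes the values: 0 → 1 → 2

Answer: 2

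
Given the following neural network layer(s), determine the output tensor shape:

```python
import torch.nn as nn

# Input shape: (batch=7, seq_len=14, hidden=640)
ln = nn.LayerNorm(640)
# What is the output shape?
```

Input: (7, 14, 640) -> Output: (7, 14, 640)

Answer: (7, 14, 640)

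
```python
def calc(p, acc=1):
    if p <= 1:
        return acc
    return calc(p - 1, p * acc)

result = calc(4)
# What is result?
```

Accumulator trace (n, acc): (4, 1) -> (3, 4) -> (2, 12) -> (1, 24) -> return 24

Answer: 24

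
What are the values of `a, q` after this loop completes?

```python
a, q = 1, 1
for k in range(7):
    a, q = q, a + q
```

Fibonacci: after 7 iterations
`a, q` takes the values: (1, 1) → (1, 2) → (2, 3) → (3, 5) → (5, 8) → (8, 13) → (13, 21) → (21, 34)

Answer: 21, 34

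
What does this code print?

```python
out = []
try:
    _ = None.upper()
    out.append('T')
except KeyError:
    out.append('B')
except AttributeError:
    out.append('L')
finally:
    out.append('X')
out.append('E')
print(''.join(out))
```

Execution trace: 'L' (except AttributeError) → 'X' (finally) → 'E' (after the try/except). Output: LXE

Answer: LXE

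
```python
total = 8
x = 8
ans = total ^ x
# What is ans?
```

Trace:
`total = 8` → total = 8
`x = 8` → x = 8
`ans = total ^ x` → ans = 0
So ans = 0

Answer: 0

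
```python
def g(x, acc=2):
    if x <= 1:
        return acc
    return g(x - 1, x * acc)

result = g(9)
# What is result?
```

Accumulator trace (n, acc): (9, 2) -> (8, 18) -> (7, 144) -> (6, 1008) -> (5, 6048) -> (4, 30240) -> (3, 120960) -> (2, 362880) -> (1, 725760) -> return 725760

Answer: 725760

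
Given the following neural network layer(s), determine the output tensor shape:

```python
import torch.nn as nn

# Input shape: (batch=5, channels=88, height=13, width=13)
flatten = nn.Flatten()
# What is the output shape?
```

Input: (5, 88, 13, 13) -> Output: (5, 14872)

Answer: (5, 14872)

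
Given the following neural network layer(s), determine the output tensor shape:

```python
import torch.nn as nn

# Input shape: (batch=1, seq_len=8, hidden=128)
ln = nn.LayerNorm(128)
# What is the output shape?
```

Input: (1, 8, 128) -> Output: (1, 8, 128)

Answer: (1, 8, 128)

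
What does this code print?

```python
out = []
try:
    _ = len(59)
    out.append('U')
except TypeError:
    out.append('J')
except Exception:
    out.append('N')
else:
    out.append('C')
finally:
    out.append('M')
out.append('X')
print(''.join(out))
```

Execution trace: 'J' (except TypeError) → 'M' (finally) → 'X' (after the try/except). Output: JMX

Answer: JMX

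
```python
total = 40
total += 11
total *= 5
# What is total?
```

Trace:
`total = 40` → total = 40
`total += 11` → total = 51
`total *= 5` → total = 255
So total = 255

Answer: 255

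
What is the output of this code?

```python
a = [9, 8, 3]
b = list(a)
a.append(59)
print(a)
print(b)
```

Key concept: list() constructor creates copy.
Step by step:
`a = [9, 8, 3]` → a = [9, 8, 3]
`b = list(a)` → b = [9, 8, 3]
`a.append(59)` → a = [9, 8, 3, 59]
`print(a)` → prints [9, 8, 3, 59]
`print(b)` → prints [9, 8, 3]

Answer:
[9, 8, 3, 59]
[9, 8, 3]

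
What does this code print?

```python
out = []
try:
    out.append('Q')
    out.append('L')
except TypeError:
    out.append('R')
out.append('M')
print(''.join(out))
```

Execution trace: 'Q' (try body) → 'L' (try body, no exception) → 'M' (after the try/except). Output: QLM

Answer: QLM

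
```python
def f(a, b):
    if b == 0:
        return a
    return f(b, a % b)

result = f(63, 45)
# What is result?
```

f(63, 45) -> f(45, 18) -> f(18, 9) -> f(9, 0) -> 9

Answer: 9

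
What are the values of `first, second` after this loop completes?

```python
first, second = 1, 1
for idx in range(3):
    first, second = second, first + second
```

Fibonacci: after 3 iterations
`first, second` takes the values: (1, 1) → (1, 2) → (2, 3) → (3, 5)

Answer: 3, 5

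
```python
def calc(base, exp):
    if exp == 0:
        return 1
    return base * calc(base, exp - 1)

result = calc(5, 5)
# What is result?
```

calc(5, 5) = 5 * 5 * 5 * 5 * 5 = 3125

Answer: 3125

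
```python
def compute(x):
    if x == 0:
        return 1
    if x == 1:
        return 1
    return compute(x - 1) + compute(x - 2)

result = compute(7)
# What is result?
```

Build up from base cases: compute(0)=1, compute(1)=1, compute(2)=2, compute(3)=3, compute(4)=5, compute(5)=8, compute(6)=13, ..., compute(7)=21

Answer: 21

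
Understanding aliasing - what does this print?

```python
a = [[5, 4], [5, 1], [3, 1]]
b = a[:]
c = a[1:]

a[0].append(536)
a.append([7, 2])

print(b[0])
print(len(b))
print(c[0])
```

Key concept: slice with nested mutation.
Step by step:
`a = [[5, 4], [5, 1], [3, 1]]` → a = [[5, 4], [5, 1], [3, 1]]
`b = a[:]` → b = [[5, 4], [5, 1], [3, 1]]
`c = a[1:]` → c = [[5, 1], [3, 1]]
`a[0].append(536)` → a = [[5, 4, 536], [5, 1], [3, 1]]; b = [[5, 4, 536], [5, 1], [3, 1]]
`a.append([7, 2])` → a = [[5, 4, 536], [5, 1], [3, 1], [7, 2]]
`print(b[0])` → prints [5, 4, 536]
`print(len(b))` → prints 3
`print(c[0])` → prints [5, 1]

Answer:
[5, 4, 536]
3
[5, 1]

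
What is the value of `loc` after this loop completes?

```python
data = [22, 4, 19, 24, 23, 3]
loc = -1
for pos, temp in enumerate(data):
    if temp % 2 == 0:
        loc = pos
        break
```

First even number index in [22, 4, 19, 24, 23, 3]
`loc` takes the values: -1 → 0

Answer: 0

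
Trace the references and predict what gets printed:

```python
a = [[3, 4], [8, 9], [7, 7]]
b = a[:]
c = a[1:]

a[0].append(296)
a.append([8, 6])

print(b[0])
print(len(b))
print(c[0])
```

Key concept: slice with nested mutation.
Step by step:
`a = [[3, 4], [8, 9], [7, 7]]` → a = [[3, 4], [8, 9], [7, 7]]
`b = a[:]` → b = [[3, 4], [8, 9], [7, 7]]
`c = a[1:]` → c = [[8, 9], [7, 7]]
`a[0].append(296)` → a = [[3, 4, 296], [8, 9], [7, 7]]; b = [[3, 4, 296], [8, 9], [7, 7]]
`a.append([8, 6])` → a = [[3, 4, 296], [8, 9], [7, 7], [8, 6]]
`print(b[0])` → prints [3, 4, 296]
`print(len(b))` → prints 3
`print(c[0])` → prints [8, 9]

Answer:
[3, 4, 296]
3
[8, 9]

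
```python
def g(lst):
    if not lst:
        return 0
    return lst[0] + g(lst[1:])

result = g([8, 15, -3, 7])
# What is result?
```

8 + 15 + (-3) + 7 + 0 = 27

Answer: 27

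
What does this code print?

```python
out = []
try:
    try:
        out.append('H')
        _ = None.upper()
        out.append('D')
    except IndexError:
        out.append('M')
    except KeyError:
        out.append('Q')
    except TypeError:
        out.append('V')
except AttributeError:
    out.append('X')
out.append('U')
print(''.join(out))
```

Execution trace: 'H' (try body) → 'X' (outer except AttributeError) → 'U' (after the try/except). Output: HXU

Answer: HXU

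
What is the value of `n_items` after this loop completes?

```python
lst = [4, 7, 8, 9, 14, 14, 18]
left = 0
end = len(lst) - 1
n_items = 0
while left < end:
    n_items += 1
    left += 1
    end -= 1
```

Iterations until pointers meet (list length 7)
`n_items` takes the values: 0 → 1 → 2 → 3

Answer: 3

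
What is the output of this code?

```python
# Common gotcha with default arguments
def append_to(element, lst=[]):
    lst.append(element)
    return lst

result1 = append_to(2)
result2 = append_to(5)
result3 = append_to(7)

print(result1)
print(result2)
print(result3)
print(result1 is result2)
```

Key concept: mutable default argument gotcha.
Step by step:
`result1 = append_to(2)` → result1 = [2]
`result2 = append_to(5)` → result1 = [2, 5] (same object as result2); result2 = [2, 5] (same object as result1)
`result3 = append_to(7)` → result1 = [2, 5, 7] (same object as result2, result3); result2 = [2, 5, 7] (same object as result1, result3); result3 = [2, 5, 7] (same object as result1, result2)
`print(result1)` → prints [2, 5, 7]
`print(result2)` → prints [2, 5, 7]
`print(result3)` → prints [2, 5, 7]
`print(result1 is result2)` → prints True

Answer:
[2, 5, 7]
[2, 5, 7]
[2, 5, 7]
True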